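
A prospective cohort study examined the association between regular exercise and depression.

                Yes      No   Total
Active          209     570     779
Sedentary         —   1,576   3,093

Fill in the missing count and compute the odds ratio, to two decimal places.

0.38

The missing cell is in the unexposed row: 3093 − 1576 = 1517.
So a = 209, b = 570, c = 1517, d = 1576.
OR = (a·d)/(b·c) = (209 × 1576) / (570 × 1517) = 329384 / 864690 = 0.38093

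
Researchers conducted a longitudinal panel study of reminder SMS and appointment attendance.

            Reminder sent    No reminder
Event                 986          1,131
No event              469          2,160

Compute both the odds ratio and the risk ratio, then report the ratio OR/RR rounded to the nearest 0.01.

2.04

Reading the table with exposure as columns: a = 986 (Reminder sent, case), b = 469 (Reminder sent, non-case), c = 1131 (No reminder, case), d = 2160.
OR = (986·2160)/(469·1131) = 2129760/530439 = 4.01509
Risk in exposed = 986/1455 = 0.67766; risk in unexposed = 1131/3291 = 0.34366; RR = 1.97187
OR/RR = 4.01509 / 1.97187 = 2.03618
The outcome is not rare, so the OR lies further from 1 than the RR.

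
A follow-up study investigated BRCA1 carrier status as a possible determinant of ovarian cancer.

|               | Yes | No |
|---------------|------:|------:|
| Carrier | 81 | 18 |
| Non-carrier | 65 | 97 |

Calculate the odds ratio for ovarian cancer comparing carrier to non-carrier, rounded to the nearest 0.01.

6.72

Cells: a = 81, b = 18, c = 65, d = 97.
OR = (a·d)/(b·c) = (81 × 97) / (18 × 65) = 7857 / 1170 = 6.71538
The odds of ovarian cancer are about 6.72 times as high in the carrier group.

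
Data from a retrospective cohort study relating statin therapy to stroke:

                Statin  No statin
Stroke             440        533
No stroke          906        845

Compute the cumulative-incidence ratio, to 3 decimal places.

0.845

Reading the table with exposure as columns: a = 440 (Statin, case), b = 906 (Statin, non-case), c = 533 (No statin, case), d = 845.
Risk in exposed = 440/1346 = 0.32689; risk in unexposed = 533/1378 = 0.38679.
RR = 0.32689 / 0.38679 = 0.84514
The risk is 15% lower among the exposed than among the unexposed.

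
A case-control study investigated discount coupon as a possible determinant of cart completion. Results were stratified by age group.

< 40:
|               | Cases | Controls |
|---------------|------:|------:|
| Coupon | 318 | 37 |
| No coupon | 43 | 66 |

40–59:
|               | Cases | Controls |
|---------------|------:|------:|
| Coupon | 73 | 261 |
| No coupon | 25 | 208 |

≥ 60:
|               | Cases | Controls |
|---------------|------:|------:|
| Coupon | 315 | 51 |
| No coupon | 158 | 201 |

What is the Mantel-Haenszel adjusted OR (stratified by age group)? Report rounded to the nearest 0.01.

6.12

OR_MH = Σ(aᵢdᵢ/nᵢ) / Σ(bᵢcᵢ/nᵢ), where nᵢ is the stratum total.
Stratum 1 (< 40): n = 464; a·d/n = 318·66/464 = 45.2328; b·c/n = 37·43/464 = 3.4289
Stratum 2 (40–59): n = 567; a·d/n = 73·208/567 = 26.7795; b·c/n = 261·25/567 = 11.5079
Stratum 3 (≥ 60): n = 725; a·d/n = 315·201/725 = 87.3310; b·c/n = 51·158/725 = 11.1145
OR_MH = (45.2328 + 26.7795 + 87.3310) / (3.4289 + 11.5079 + 11.1145) = 159.3433 / 26.0513 = 6.11652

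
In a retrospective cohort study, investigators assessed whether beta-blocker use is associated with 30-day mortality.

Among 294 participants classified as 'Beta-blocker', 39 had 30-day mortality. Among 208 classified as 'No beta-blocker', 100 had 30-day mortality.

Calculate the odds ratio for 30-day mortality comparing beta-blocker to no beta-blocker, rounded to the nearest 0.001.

0.165

From the description: a = 39, b = 255, c = 100, d = 108.
OR = (a·d)/(b·c) = (39 × 108) / (255 × 100) = 4212 / 25500 = 0.16518
Exposure is associated with lower odds of 30-day mortality (OR = 0.17 < 1).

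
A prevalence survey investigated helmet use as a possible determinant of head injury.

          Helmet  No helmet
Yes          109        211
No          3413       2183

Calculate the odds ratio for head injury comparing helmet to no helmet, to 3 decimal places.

0.330

Reading the table with exposure as columns: a = 109 (Helmet, case), b = 3413 (Helmet, non-case), c = 211 (No helmet, case), d = 2183.
OR = (a·d)/(b·c) = (109 × 2183) / (3413 × 211) = 237947 / 720143 = 0.33042
Exposure is associated with lower odds of head injury (OR = 0.33 < 1).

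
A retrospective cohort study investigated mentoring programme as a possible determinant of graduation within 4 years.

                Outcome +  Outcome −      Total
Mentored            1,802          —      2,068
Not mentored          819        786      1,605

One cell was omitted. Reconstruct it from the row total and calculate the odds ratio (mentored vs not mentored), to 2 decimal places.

The missing cell is in the exposed row: 2068 − 1802 = 266.
So a = 1802, b = 266, c = 819, d = 786.
OR = (a·d)/(b·c) = (1802 × 786) / (266 × 819) = 1416372 / 217854 = 6.50147

6.50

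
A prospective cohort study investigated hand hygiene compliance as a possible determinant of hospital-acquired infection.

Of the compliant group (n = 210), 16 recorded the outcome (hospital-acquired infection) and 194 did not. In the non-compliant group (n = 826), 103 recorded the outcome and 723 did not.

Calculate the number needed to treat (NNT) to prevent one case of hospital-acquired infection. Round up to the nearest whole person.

21

Risk in treated group = 16/210 = 0.07619; risk in control = 103/826 = 0.12470.
Absolute risk reduction = 0.12470 − 0.07619 = 0.04851
NNT = 1 / ARR = 1 / 0.04851 = 20.616 → round up → 21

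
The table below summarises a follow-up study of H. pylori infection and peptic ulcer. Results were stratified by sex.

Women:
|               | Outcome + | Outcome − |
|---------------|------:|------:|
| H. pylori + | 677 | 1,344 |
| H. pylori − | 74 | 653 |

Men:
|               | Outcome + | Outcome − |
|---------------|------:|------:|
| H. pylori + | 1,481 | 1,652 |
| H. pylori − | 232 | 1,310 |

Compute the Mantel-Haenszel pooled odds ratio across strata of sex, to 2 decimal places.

4.87

OR_MH = Σ(aᵢdᵢ/nᵢ) / Σ(bᵢcᵢ/nᵢ), where nᵢ is the stratum total.
Stratum 1 (Women): n = 2748; a·d/n = 677·653/2748 = 160.8737; b·c/n = 1344·74/2748 = 36.1921
Stratum 2 (Men): n = 4675; a·d/n = 1481·1310/4675 = 414.9968; b·c/n = 1652·232/4675 = 81.9816
OR_MH = (160.8737 + 414.9968) / (36.1921 + 81.9816) = 575.8705 / 118.1737 = 4.87308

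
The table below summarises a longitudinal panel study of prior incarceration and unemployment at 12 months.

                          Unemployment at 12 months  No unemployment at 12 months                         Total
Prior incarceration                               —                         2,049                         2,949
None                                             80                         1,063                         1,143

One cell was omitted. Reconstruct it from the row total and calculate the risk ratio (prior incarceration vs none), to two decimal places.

4.36

The missing cell is in the exposed row: 2949 − 2049 = 900.
So a = 900, b = 2049, c = 80, d = 1063.
RR = [a/(a+b)] / [c/(c+d)] = (900/2949) / (80/1143) = 0.30519/0.06999 = 4.36038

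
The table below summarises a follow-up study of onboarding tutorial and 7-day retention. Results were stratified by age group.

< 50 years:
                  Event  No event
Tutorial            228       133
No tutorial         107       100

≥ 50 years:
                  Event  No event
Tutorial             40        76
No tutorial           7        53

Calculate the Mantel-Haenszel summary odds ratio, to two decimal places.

OR_MH = Σ(aᵢdᵢ/nᵢ) / Σ(bᵢcᵢ/nᵢ), where nᵢ is the stratum total.
Stratum 1 (< 50 years): n = 568; a·d/n = 228·100/568 = 40.1408; b·c/n = 133·107/568 = 25.0546
Stratum 2 (≥ 50 years): n = 176; a·d/n = 40·53/176 = 12.0455; b·c/n = 76·7/176 = 3.0227
OR_MH = (40.1408 + 12.0455) / (25.0546 + 3.0227) = 52.1863 / 28.0773 = 1.85866

1.86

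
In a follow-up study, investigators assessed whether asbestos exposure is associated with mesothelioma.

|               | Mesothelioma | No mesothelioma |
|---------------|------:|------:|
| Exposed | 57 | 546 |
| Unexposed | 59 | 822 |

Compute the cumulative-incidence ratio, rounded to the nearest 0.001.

Cells: a = 57, b = 546, c = 59, d = 822.
Risk in exposed = 57/603 = 0.09453; risk in unexposed = 59/881 = 0.06697.
RR = 0.09453 / 0.06697 = 1.41150
The risk among the exposed is 1.41 times that among the unexposed.

1.412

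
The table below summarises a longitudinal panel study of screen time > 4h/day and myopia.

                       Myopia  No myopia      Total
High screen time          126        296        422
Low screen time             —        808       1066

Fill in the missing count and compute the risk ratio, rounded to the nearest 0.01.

1.23

The missing cell is in the unexposed row: 1066 − 808 = 258.
So a = 126, b = 296, c = 258, d = 808.
RR = [a/(a+b)] / [c/(c+d)] = (126/422) / (258/1066) = 0.29858/0.24203 = 1.23366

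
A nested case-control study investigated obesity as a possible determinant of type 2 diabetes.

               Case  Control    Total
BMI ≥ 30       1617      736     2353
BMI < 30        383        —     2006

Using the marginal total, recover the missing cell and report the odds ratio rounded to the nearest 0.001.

9.310

The missing cell is in the unexposed row: 2006 − 383 = 1623.
So a = 1617, b = 736, c = 383, d = 1623.
OR = (a·d)/(b·c) = (1617 × 1623) / (736 × 383) = 2624391 / 281888 = 9.31005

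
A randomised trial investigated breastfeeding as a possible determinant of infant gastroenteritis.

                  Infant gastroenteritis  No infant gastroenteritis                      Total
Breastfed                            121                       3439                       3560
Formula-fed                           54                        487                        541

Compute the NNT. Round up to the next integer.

Risk in treated group = 121/3560 = 0.03399; risk in control = 54/541 = 0.09982.
Absolute risk reduction = 0.09982 − 0.03399 = 0.06583
NNT = 1 / ARR = 1 / 0.06583 = 15.191 → round up → 16

16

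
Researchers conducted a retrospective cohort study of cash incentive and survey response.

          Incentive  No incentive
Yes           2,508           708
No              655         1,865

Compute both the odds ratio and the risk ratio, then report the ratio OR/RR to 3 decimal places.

Reading the table with exposure as columns: a = 2508 (Incentive, case), b = 655 (Incentive, non-case), c = 708 (No incentive, case), d = 1865.
OR = (2508·1865)/(655·708) = 4677420/463740 = 10.08630
Risk in exposed = 2508/3163 = 0.79292; risk in unexposed = 708/2573 = 0.27517; RR = 2.88161
OR/RR = 10.08630 / 2.88161 = 3.50023
The outcome is not rare, so the OR lies further from 1 than the RR.

3.500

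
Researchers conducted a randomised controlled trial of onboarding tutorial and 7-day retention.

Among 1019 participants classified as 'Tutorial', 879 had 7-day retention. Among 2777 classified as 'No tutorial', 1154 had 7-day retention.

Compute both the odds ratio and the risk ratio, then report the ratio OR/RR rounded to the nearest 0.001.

4.254

From the description: a = 879, b = 140, c = 1154, d = 1623.
OR = (879·1623)/(140·1154) = 1426617/161560 = 8.83026
Risk in exposed = 879/1019 = 0.86261; risk in unexposed = 1154/2777 = 0.41556; RR = 2.07580
OR/RR = 8.83026 / 2.07580 = 4.25391
The outcome is not rare, so the OR lies further from 1 than the RR.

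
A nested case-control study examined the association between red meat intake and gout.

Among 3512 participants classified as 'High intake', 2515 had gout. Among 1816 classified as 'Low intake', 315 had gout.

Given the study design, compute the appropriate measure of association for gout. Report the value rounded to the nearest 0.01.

From the description: a = 2515, b = 997, c = 315, d = 1501.
This is a nested case-control study: participants were sampled on outcome status, so risks in the source population cannot be estimated directly — relative risk is not valid here. The odds ratio is the appropriate measure.
OR = (a·d)/(b·c) = (2515 × 1501) / (997 × 315) = 3775015 / 314055 = 12.02024

12.02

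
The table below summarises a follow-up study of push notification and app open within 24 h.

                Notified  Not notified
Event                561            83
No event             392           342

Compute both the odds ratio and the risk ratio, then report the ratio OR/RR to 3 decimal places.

1.956

Reading the table with exposure as columns: a = 561 (Notified, case), b = 392 (Notified, non-case), c = 83 (Not notified, case), d = 342.
OR = (561·342)/(392·83) = 191862/32536 = 5.89691
Risk in exposed = 561/953 = 0.58867; risk in unexposed = 83/425 = 0.19529; RR = 3.01426
OR/RR = 5.89691 / 3.01426 = 1.95634
The outcome is not rare, so the OR lies further from 1 than the RR.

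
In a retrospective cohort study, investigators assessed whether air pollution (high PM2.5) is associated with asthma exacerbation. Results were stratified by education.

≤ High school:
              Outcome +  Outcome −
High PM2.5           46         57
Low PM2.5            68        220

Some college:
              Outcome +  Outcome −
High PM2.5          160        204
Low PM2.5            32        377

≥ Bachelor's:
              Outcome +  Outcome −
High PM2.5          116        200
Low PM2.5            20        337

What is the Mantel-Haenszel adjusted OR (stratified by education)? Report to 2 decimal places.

OR_MH = Σ(aᵢdᵢ/nᵢ) / Σ(bᵢcᵢ/nᵢ), where nᵢ is the stratum total.
Stratum 1 (≤ High school): n = 391; a·d/n = 46·220/391 = 25.8824; b·c/n = 57·68/391 = 9.9130
Stratum 2 (Some college): n = 773; a·d/n = 160·377/773 = 78.0336; b·c/n = 204·32/773 = 8.4450
Stratum 3 (≥ Bachelor's): n = 673; a·d/n = 116·337/673 = 58.0862; b·c/n = 200·20/673 = 5.9435
OR_MH = (25.8824 + 78.0336 + 58.0862) / (9.9130 + 8.4450 + 5.9435) = 162.0022 / 24.3016 = 6.66632

6.67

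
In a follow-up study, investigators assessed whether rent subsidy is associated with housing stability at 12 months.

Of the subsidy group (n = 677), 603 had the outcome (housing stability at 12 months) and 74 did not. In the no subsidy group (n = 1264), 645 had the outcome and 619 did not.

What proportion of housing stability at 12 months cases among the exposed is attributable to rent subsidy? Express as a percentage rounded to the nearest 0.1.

42.7

From the description: a = 603, b = 74, c = 645, d = 619.
Risk in exposed = 603/677 = 0.89069; risk in unexposed = 645/1264 = 0.51028.
RR = 0.89069/0.51028 = 1.74548
AR% = (RR − 1)/RR × 100 = (1.74548 − 1)/1.74548 × 100 = 42.7093%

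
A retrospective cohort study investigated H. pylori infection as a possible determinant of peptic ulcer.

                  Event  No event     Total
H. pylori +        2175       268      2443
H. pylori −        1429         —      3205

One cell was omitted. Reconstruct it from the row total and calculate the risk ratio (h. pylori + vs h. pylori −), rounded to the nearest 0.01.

The missing cell is in the unexposed row: 3205 − 1429 = 1776.
So a = 2175, b = 268, c = 1429, d = 1776.
RR = [a/(a+b)] / [c/(c+d)] = (2175/2443) / (1429/3205) = 0.89030/0.44587 = 1.99679

2.00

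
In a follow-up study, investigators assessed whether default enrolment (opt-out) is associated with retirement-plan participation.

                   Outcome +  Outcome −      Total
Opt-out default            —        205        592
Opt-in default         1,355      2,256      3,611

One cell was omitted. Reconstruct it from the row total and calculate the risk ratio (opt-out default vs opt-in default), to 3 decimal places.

The missing cell is in the exposed row: 592 − 205 = 387.
So a = 387, b = 205, c = 1355, d = 2256.
RR = [a/(a+b)] / [c/(c+d)] = (387/592) / (1355/3611) = 0.65372/0.37524 = 1.74212

1.742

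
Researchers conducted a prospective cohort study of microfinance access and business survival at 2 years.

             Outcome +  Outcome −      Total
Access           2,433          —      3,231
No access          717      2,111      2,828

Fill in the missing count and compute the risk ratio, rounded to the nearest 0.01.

2.97

The missing cell is in the exposed row: 3231 − 2433 = 798.
So a = 2433, b = 798, c = 717, d = 2111.
RR = [a/(a+b)] / [c/(c+d)] = (2433/3231) / (717/2828) = 0.75302/0.25354 = 2.97006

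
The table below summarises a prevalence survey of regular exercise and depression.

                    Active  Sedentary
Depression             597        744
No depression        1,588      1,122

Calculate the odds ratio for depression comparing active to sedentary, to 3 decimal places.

Reading the table with exposure as columns: a = 597 (Active, case), b = 1588 (Active, non-case), c = 744 (Sedentary, case), d = 1122.
OR = (a·d)/(b·c) = (597 × 1122) / (1588 × 744) = 669834 / 1181472 = 0.56695
Exposure is associated with lower odds of depression (OR = 0.57 < 1).

0.567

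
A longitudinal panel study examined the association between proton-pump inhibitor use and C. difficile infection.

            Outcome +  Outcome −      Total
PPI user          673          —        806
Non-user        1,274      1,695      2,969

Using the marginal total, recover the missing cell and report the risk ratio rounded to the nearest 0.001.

1.946

The missing cell is in the exposed row: 806 − 673 = 133.
So a = 673, b = 133, c = 1274, d = 1695.
RR = [a/(a+b)] / [c/(c+d)] = (673/806) / (1274/2969) = 0.83499/0.42910 = 1.94590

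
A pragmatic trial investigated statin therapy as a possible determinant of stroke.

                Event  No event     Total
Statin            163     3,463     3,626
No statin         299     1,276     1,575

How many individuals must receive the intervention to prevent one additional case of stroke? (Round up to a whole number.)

7

Risk in treated group = 163/3626 = 0.04495; risk in control = 299/1575 = 0.18984.
Absolute risk reduction = 0.18984 − 0.04495 = 0.14489
NNT = 1 / ARR = 1 / 0.14489 = 6.902 → round up → 7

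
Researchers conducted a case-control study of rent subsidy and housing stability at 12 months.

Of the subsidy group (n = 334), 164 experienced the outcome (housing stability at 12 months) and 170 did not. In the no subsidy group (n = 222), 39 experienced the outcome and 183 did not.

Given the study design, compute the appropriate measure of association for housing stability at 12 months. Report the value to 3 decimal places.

4.527

From the description: a = 164, b = 170, c = 39, d = 183.
This is a case-control study: participants were sampled on outcome status, so risks in the source population cannot be estimated directly — relative risk is not valid here. The odds ratio is the appropriate measure.
OR = (a·d)/(b·c) = (164 × 183) / (170 × 39) = 30012 / 6630 = 4.52670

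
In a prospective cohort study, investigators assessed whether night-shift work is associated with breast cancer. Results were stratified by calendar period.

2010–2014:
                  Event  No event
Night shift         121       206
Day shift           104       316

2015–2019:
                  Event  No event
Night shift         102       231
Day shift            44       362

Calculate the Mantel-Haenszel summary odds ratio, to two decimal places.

2.38

OR_MH = Σ(aᵢdᵢ/nᵢ) / Σ(bᵢcᵢ/nᵢ), where nᵢ is the stratum total.
Stratum 1 (2010–2014): n = 747; a·d/n = 121·316/747 = 51.1861; b·c/n = 206·104/747 = 28.6801
Stratum 2 (2015–2019): n = 739; a·d/n = 102·362/739 = 49.9648; b·c/n = 231·44/739 = 13.7537
OR_MH = (51.1861 + 49.9648) / (28.6801 + 13.7537) = 101.1509 / 42.4338 = 2.38374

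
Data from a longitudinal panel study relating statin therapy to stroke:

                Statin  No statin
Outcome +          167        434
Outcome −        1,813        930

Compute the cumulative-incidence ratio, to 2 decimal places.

Reading the table with exposure as columns: a = 167 (Statin, case), b = 1813 (Statin, non-case), c = 434 (No statin, case), d = 930.
Risk in exposed = 167/1980 = 0.08434; risk in unexposed = 434/1364 = 0.31818.
RR = 0.08434 / 0.31818 = 0.26508
The risk is 73% lower among the exposed than among the unexposed.

0.27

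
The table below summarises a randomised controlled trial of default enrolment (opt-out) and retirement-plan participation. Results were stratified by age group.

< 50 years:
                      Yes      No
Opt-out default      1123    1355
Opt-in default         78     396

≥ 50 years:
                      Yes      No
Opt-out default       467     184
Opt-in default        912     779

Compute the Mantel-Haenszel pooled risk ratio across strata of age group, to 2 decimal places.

RR_MH = Σ(aᵢ·n₀ᵢ/nᵢ) / Σ(cᵢ·n₁ᵢ/nᵢ), with n₁ᵢ = aᵢ+bᵢ (exposed), n₀ᵢ = cᵢ+dᵢ (unexposed), nᵢ = n₁ᵢ+n₀ᵢ.
Stratum 1 (< 50 years): n₁ = 2478, n₀ = 474, n = 2952; a·n₀/n = 1123·474/2952 = 180.3191; c·n₁/n = 78·2478/2952 = 65.4756
Stratum 2 (≥ 50 years): n₁ = 651, n₀ = 1691, n = 2342; a·n₀/n = 467·1691/2342 = 337.1892; c·n₁/n = 912·651/2342 = 253.5064
RR_MH = (180.3191 + 337.1892) / (65.4756 + 253.5064) = 517.5083 / 318.9820 = 1.62237

1.62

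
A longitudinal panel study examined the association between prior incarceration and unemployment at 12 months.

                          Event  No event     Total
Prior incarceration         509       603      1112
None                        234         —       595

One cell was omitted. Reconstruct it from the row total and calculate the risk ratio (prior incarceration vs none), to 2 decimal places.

The missing cell is in the unexposed row: 595 − 234 = 361.
So a = 509, b = 603, c = 234, d = 361.
RR = [a/(a+b)] / [c/(c+d)] = (509/1112) / (234/595) = 0.45773/0.39328 = 1.16390

1.16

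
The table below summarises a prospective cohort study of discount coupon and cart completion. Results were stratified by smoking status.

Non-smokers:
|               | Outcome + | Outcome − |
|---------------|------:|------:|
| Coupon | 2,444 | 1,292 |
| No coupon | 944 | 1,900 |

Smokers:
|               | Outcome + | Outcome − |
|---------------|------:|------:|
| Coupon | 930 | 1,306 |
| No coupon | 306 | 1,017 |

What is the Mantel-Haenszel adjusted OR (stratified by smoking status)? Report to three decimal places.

OR_MH = Σ(aᵢdᵢ/nᵢ) / Σ(bᵢcᵢ/nᵢ), where nᵢ is the stratum total.
Stratum 1 (Non-smokers): n = 6580; a·d/n = 2444·1900/6580 = 705.7143; b·c/n = 1292·944/6580 = 185.3568
Stratum 2 (Smokers): n = 3559; a·d/n = 930·1017/3559 = 265.7516; b·c/n = 1306·306/3559 = 112.2888
OR_MH = (705.7143 + 265.7516) / (185.3568 + 112.2888) = 971.4659 / 297.6457 = 3.26383

3.264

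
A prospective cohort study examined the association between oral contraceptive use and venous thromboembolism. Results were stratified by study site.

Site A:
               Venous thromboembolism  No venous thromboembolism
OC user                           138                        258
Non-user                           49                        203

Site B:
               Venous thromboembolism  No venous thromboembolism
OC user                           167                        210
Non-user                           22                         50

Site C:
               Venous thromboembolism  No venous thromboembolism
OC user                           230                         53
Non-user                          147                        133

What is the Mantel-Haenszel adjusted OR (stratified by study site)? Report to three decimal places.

OR_MH = Σ(aᵢdᵢ/nᵢ) / Σ(bᵢcᵢ/nᵢ), where nᵢ is the stratum total.
Stratum 1 (Site A): n = 648; a·d/n = 138·203/648 = 43.2315; b·c/n = 258·49/648 = 19.5093
Stratum 2 (Site B): n = 449; a·d/n = 167·50/449 = 18.5969; b·c/n = 210·22/449 = 10.2895
Stratum 3 (Site C): n = 563; a·d/n = 230·133/563 = 54.3339; b·c/n = 53·147/563 = 13.8384
OR_MH = (43.2315 + 18.5969 + 54.3339) / (19.5093 + 10.2895 + 13.8384) = 116.1623 / 43.6372 = 2.66200

2.662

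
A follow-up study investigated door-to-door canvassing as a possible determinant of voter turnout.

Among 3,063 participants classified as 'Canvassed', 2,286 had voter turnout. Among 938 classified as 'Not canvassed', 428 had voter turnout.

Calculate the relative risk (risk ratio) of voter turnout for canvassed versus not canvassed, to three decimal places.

1.636

From the description: a = 2286, b = 777, c = 428, d = 510.
Risk in exposed = 2286/3063 = 0.74633; risk in unexposed = 428/938 = 0.45629.
RR = 0.74633 / 0.45629 = 1.63564
The risk among the exposed is 1.64 times that among the unexposed.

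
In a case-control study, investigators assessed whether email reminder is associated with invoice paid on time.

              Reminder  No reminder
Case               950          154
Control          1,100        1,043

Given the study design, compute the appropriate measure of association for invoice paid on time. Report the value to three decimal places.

5.849

Reading the table with exposure as columns: a = 950 (Reminder, case), b = 1100 (Reminder, non-case), c = 154 (No reminder, case), d = 1043.
This is a case-control study: participants were sampled on outcome status, so risks in the source population cannot be estimated directly — relative risk is not valid here. The odds ratio is the appropriate measure.
OR = (a·d)/(b·c) = (950 × 1043) / (1100 × 154) = 990850 / 169400 = 5.84917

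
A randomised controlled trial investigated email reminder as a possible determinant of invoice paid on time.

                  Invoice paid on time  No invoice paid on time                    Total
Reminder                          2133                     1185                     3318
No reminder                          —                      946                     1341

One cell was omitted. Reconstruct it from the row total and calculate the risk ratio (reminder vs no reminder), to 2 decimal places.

The missing cell is in the unexposed row: 1341 − 946 = 395.
So a = 2133, b = 1185, c = 395, d = 946.
RR = [a/(a+b)] / [c/(c+d)] = (2133/3318) / (395/1341) = 0.64286/0.29456 = 2.18246

2.18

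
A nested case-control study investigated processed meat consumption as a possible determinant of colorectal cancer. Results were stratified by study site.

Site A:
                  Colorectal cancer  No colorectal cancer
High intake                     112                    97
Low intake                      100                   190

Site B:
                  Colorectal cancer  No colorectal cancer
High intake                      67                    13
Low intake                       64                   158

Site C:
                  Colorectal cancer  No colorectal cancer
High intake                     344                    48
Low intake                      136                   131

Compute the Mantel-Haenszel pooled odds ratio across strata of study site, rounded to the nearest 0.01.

OR_MH = Σ(aᵢdᵢ/nᵢ) / Σ(bᵢcᵢ/nᵢ), where nᵢ is the stratum total.
Stratum 1 (Site A): n = 499; a·d/n = 112·190/499 = 42.6453; b·c/n = 97·100/499 = 19.4389
Stratum 2 (Site B): n = 302; a·d/n = 67·158/302 = 35.0530; b·c/n = 13·64/302 = 2.7550
Stratum 3 (Site C): n = 659; a·d/n = 344·131/659 = 68.3824; b·c/n = 48·136/659 = 9.9059
OR_MH = (42.6453 + 35.0530 + 68.3824) / (19.4389 + 2.7550 + 9.9059) = 146.0807 / 32.0998 = 4.55083

4.55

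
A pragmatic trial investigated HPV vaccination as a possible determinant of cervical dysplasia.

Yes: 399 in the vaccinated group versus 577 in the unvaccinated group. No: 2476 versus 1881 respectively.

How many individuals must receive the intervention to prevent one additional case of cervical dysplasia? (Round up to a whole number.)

Risk in treated group = 399/2875 = 0.13878; risk in control = 577/2458 = 0.23474.
Absolute risk reduction = 0.23474 − 0.13878 = 0.09596
NNT = 1 / ARR = 1 / 0.09596 = 10.421 → round up → 11

11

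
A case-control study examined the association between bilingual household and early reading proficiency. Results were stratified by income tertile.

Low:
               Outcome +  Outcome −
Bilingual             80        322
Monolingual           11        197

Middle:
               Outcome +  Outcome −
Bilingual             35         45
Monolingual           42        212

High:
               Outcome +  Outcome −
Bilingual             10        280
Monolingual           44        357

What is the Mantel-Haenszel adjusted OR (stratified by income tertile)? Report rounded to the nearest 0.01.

1.82

OR_MH = Σ(aᵢdᵢ/nᵢ) / Σ(bᵢcᵢ/nᵢ), where nᵢ is the stratum total.
Stratum 1 (Low): n = 610; a·d/n = 80·197/610 = 25.8361; b·c/n = 322·11/610 = 5.8066
Stratum 2 (Middle): n = 334; a·d/n = 35·212/334 = 22.2156; b·c/n = 45·42/334 = 5.6587
Stratum 3 (High): n = 691; a·d/n = 10·357/691 = 5.1664; b·c/n = 280·44/691 = 17.8292
OR_MH = (25.8361 + 22.2156 + 5.1664) / (5.8066 + 5.6587 + 17.8292) = 53.2181 / 29.2945 = 1.81666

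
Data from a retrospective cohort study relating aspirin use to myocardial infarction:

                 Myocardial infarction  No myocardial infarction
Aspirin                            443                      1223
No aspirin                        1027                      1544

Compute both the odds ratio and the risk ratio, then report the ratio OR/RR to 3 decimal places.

Cells: a = 443, b = 1223, c = 1027, d = 1544.
OR = (443·1544)/(1223·1027) = 683992/1256021 = 0.54457
Risk in exposed = 443/1666 = 0.26591; risk in unexposed = 1027/2571 = 0.39946; RR = 0.66567
OR/RR = 0.54457 / 0.66567 = 0.81808
The outcome is not rare, so the OR lies further from 1 than the RR.

0.818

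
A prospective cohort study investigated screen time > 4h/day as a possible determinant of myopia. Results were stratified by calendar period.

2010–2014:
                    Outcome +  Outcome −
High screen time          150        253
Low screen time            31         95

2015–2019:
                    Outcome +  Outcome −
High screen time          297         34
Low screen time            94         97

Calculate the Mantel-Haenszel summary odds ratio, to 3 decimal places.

3.920

OR_MH = Σ(aᵢdᵢ/nᵢ) / Σ(bᵢcᵢ/nᵢ), where nᵢ is the stratum total.
Stratum 1 (2010–2014): n = 529; a·d/n = 150·95/529 = 26.9376; b·c/n = 253·31/529 = 14.8261
Stratum 2 (2015–2019): n = 522; a·d/n = 297·97/522 = 55.1897; b·c/n = 34·94/522 = 6.1226
OR_MH = (26.9376 + 55.1897) / (14.8261 + 6.1226) = 82.1273 / 20.9487 = 3.92040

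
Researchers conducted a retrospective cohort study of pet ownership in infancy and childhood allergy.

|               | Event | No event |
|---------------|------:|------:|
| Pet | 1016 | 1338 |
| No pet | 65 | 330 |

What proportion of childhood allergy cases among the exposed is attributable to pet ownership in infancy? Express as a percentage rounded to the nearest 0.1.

Cells: a = 1016, b = 1338, c = 65, d = 330.
Risk in exposed = 1016/2354 = 0.43161; risk in unexposed = 65/395 = 0.16456.
RR = 0.43161/0.16456 = 2.62284
AR% = (RR − 1)/RR × 100 = (2.62284 − 1)/2.62284 × 100 = 61.8733%

61.9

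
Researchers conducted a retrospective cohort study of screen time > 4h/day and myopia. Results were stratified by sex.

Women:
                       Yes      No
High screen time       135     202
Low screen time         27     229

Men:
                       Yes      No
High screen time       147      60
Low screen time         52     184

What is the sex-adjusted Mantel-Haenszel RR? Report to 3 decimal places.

3.446

RR_MH = Σ(aᵢ·n₀ᵢ/nᵢ) / Σ(cᵢ·n₁ᵢ/nᵢ), with n₁ᵢ = aᵢ+bᵢ (exposed), n₀ᵢ = cᵢ+dᵢ (unexposed), nᵢ = n₁ᵢ+n₀ᵢ.
Stratum 1 (Women): n₁ = 337, n₀ = 256, n = 593; a·n₀/n = 135·256/593 = 58.2799; c·n₁/n = 27·337/593 = 15.3440
Stratum 2 (Men): n₁ = 207, n₀ = 236, n = 443; a·n₀/n = 147·236/443 = 78.3115; c·n₁/n = 52·207/443 = 24.2980
RR_MH = (58.2799 + 78.3115) / (15.3440 + 24.2980) = 136.5914 / 39.6420 = 3.44563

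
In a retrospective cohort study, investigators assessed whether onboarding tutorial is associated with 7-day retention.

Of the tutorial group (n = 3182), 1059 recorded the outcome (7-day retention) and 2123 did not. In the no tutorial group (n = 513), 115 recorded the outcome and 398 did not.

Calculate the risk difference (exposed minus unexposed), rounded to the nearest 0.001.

0.109

From the description: a = 1059, b = 2123, c = 115, d = 398.
Risk in exposed = 1059/3182 = 0.332810; risk in unexposed = 115/513 = 0.224172.
Risk difference = 0.332810 − 0.224172 = 0.108638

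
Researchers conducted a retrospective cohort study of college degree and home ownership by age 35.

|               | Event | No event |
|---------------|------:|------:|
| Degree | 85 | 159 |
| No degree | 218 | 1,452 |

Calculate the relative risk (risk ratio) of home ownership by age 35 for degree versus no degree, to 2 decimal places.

2.67

Cells: a = 85, b = 159, c = 218, d = 1452.
Risk in exposed = 85/244 = 0.34836; risk in unexposed = 218/1670 = 0.13054.
RR = 0.34836 / 0.13054 = 2.66863
The risk among the exposed is 2.67 times that among the unexposed.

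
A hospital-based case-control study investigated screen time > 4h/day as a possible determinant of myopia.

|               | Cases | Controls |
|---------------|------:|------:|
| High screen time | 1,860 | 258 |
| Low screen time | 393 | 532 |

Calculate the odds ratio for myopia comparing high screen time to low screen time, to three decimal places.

Cells: a = 1860, b = 258, c = 393, d = 532.
OR = (a·d)/(b·c) = (1860 × 532) / (258 × 393) = 989520 / 101394 = 9.75916
The odds of myopia are about 9.76 times as high in the high screen time group.

9.759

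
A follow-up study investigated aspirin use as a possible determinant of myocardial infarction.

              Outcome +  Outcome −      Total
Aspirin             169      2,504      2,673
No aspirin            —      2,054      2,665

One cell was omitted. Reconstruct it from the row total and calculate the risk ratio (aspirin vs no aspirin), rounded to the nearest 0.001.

The missing cell is in the unexposed row: 2665 − 2054 = 611.
So a = 169, b = 2504, c = 611, d = 2054.
RR = [a/(a+b)] / [c/(c+d)] = (169/2673) / (611/2665) = 0.06322/0.22927 = 0.27577

0.276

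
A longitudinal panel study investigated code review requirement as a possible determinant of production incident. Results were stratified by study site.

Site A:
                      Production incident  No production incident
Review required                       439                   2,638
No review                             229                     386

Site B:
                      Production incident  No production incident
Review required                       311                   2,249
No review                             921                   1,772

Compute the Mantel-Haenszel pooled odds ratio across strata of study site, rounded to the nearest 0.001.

OR_MH = Σ(aᵢdᵢ/nᵢ) / Σ(bᵢcᵢ/nᵢ), where nᵢ is the stratum total.
Stratum 1 (Site A): n = 3692; a·d/n = 439·386/3692 = 45.8976; b·c/n = 2638·229/3692 = 163.6246
Stratum 2 (Site B): n = 5253; a·d/n = 311·1772/5253 = 104.9100; b·c/n = 2249·921/5253 = 394.3135
OR_MH = (45.8976 + 104.9100) / (163.6246 + 394.3135) = 150.8076 / 557.9381 = 0.27029

0.270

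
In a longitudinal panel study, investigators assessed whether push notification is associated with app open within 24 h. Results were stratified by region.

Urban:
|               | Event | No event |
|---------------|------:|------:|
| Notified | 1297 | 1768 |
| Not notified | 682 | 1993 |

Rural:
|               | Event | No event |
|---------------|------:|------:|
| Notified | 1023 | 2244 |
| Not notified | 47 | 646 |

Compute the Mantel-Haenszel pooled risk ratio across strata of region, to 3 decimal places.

RR_MH = Σ(aᵢ·n₀ᵢ/nᵢ) / Σ(cᵢ·n₁ᵢ/nᵢ), with n₁ᵢ = aᵢ+bᵢ (exposed), n₀ᵢ = cᵢ+dᵢ (unexposed), nᵢ = n₁ᵢ+n₀ᵢ.
Stratum 1 (Urban): n₁ = 3065, n₀ = 2675, n = 5740; a·n₀/n = 1297·2675/5740 = 604.4382; c·n₁/n = 682·3065/5740 = 364.1690
Stratum 2 (Rural): n₁ = 3267, n₀ = 693, n = 3960; a·n₀/n = 1023·693/3960 = 179.0250; c·n₁/n = 47·3267/3960 = 38.7750
RR_MH = (604.4382 + 179.0250) / (364.1690 + 38.7750) = 783.4632 / 402.9440 = 1.94435

1.944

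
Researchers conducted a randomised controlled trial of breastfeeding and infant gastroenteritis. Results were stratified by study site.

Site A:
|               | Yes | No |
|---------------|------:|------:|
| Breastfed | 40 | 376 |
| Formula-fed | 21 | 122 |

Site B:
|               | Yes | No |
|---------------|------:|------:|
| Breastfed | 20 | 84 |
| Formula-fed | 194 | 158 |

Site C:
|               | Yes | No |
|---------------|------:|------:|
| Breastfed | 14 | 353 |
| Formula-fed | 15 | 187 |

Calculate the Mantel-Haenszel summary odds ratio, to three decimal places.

0.342

OR_MH = Σ(aᵢdᵢ/nᵢ) / Σ(bᵢcᵢ/nᵢ), where nᵢ is the stratum total.
Stratum 1 (Site A): n = 559; a·d/n = 40·122/559 = 8.7299; b·c/n = 376·21/559 = 14.1252
Stratum 2 (Site B): n = 456; a·d/n = 20·158/456 = 6.9298; b·c/n = 84·194/456 = 35.7368
Stratum 3 (Site C): n = 569; a·d/n = 14·187/569 = 4.6011; b·c/n = 353·15/569 = 9.3058
OR_MH = (8.7299 + 6.9298 + 4.6011) / (14.1252 + 35.7368 + 9.3058) = 20.2608 / 59.1679 = 0.34243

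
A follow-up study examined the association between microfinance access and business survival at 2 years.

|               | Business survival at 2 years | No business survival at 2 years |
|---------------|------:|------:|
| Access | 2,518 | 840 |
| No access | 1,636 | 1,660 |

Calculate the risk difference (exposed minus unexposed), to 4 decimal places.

Cells: a = 2518, b = 840, c = 1636, d = 1660.
Risk in exposed = 2518/3358 = 0.749851; risk in unexposed = 1636/3296 = 0.496359.
Risk difference = 0.749851 − 0.496359 = 0.253492

0.2535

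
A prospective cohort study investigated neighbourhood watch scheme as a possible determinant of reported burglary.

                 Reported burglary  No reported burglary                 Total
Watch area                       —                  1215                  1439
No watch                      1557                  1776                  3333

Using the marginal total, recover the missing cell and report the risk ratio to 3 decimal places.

The missing cell is in the exposed row: 1439 − 1215 = 224.
So a = 224, b = 1215, c = 1557, d = 1776.
RR = [a/(a+b)] / [c/(c+d)] = (224/1439) / (1557/3333) = 0.15566/0.46715 = 0.33322

0.333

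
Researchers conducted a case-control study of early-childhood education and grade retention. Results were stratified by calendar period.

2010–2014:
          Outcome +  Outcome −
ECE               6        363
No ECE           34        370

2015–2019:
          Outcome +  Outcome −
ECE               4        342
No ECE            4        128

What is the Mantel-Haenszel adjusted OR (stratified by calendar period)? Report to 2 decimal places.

OR_MH = Σ(aᵢdᵢ/nᵢ) / Σ(bᵢcᵢ/nᵢ), where nᵢ is the stratum total.
Stratum 1 (2010–2014): n = 773; a·d/n = 6·370/773 = 2.8719; b·c/n = 363·34/773 = 15.9664
Stratum 2 (2015–2019): n = 478; a·d/n = 4·128/478 = 1.0711; b·c/n = 342·4/478 = 2.8619
OR_MH = (2.8719 + 1.0711) / (15.9664 + 2.8619) = 3.9431 / 18.8283 = 0.20942

0.21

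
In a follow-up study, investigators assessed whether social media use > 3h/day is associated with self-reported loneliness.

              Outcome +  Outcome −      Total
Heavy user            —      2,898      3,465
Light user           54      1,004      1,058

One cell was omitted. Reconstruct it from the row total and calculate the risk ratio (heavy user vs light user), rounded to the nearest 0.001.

3.206

The missing cell is in the exposed row: 3465 − 2898 = 567.
So a = 567, b = 2898, c = 54, d = 1004.
RR = [a/(a+b)] / [c/(c+d)] = (567/3465) / (54/1058) = 0.16364/0.05104 = 3.20606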